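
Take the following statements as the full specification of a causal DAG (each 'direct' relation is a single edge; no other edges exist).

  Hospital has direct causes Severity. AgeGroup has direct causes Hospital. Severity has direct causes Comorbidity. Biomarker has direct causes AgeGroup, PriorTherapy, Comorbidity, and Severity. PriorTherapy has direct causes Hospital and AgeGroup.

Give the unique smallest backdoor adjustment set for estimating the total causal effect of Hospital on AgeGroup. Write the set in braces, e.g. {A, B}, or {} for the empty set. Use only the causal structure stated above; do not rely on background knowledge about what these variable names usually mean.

Variables eligible for adjustment (non-descendants of Hospital, excluding Hospital and AgeGroup): {Comorbidity, Severity}.
Backdoor paths from Hospital to AgeGroup:
  P1: Hospital <- Severity <- Comorbidity -> Biomarker <- AgeGroup
  P2: Hospital <- Severity <- Comorbidity -> Biomarker <- PriorTherapy <- AgeGroup
  P3: Hospital <- Severity -> Biomarker <- AgeGroup
  P4: Hospital <- Severity -> Biomarker <- PriorTherapy <- AgeGroup
Each backdoor path contains an unconditioned collider, so every path is already blocked with the empty conditioning set:
  P1: blocked at collider Biomarker (neither it nor any descendant is in the conditioning set).
  P2: blocked at collider Biomarker (neither it nor any descendant is in the conditioning set).
  P3: blocked at collider Biomarker (neither it nor any descendant is in the conditioning set).
  P4: blocked at collider Biomarker (neither it nor any descendant is in the conditioning set).
The empty set is therefore the unique smallest valid set.

{}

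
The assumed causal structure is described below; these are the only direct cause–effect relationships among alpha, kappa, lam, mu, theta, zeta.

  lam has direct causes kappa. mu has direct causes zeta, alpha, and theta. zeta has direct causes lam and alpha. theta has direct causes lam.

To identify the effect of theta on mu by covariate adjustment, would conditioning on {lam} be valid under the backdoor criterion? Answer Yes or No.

Backdoor paths from theta to mu (paths whose first edge points into theta):
  P1: theta <- lam -> zeta <- alpha -> mu
  P2: theta <- lam -> zeta -> mu
Condition 1 (no descendant of theta in the set): holds — descendants of theta are {mu}; none are in {lam}.
Condition 2 (every backdoor path blocked by {lam}):
  P1: blocked at fork node lam ∈ conditioning set.
  P2: blocked at fork node lam ∈ conditioning set.
{lam} satisfies the backdoor criterion.

Yes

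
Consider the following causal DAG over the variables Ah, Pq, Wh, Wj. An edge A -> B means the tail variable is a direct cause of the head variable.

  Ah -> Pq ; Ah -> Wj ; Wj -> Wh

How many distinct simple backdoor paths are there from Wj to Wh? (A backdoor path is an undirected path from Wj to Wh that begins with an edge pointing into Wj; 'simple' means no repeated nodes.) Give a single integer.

A backdoor path from Wj to Wh is any simple undirected path whose first edge points into Wj (i.e. leaves Wj via a parent).
Parents of Wj: {Ah}.
No simple path from any parent of Wj reaches Wh without revisiting Wj, so there are no backdoor paths.

0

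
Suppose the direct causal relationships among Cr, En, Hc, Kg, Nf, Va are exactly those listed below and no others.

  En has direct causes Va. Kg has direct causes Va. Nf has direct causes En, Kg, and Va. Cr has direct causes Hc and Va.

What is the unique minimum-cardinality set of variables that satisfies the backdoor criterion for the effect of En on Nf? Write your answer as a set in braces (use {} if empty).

{Va}

Variables eligible for adjustment (non-descendants of En, excluding En and Nf): {Cr, Hc, Kg, Va}.
Backdoor paths from En to Nf:
  P1: En <- Va -> Kg -> Nf
  P2: En <- Va -> Nf
The empty set is not sufficient: P1 (En <- Va -> Kg -> Nf) has no collider blocking it and no conditioned non-collider, so it is open.
Try {Va}:
  P1: blocked at fork node Va ∈ conditioning set.
  P2: blocked at fork node Va ∈ conditioning set.
{Va} contains no descendant of En and blocks every backdoor path.
No other singleton works — e.g. {Hc} leaves P1 open — so {Va} is the unique smallest valid adjustment set.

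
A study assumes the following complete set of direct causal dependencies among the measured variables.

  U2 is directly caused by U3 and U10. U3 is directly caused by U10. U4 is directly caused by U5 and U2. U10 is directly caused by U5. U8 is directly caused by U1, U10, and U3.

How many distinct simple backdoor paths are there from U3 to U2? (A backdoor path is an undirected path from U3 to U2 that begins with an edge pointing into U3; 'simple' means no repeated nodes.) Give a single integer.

A backdoor path from U3 to U2 is any simple undirected path whose first edge points into U3 (i.e. leaves U3 via a parent).
Parents of U3: {U10}.
Enumerating:
  P1: U3 <- U10 <- U5 -> U4 <- U2
  P2: U3 <- U10 -> U2
That exhausts the simple backdoor paths. Count: 2.

2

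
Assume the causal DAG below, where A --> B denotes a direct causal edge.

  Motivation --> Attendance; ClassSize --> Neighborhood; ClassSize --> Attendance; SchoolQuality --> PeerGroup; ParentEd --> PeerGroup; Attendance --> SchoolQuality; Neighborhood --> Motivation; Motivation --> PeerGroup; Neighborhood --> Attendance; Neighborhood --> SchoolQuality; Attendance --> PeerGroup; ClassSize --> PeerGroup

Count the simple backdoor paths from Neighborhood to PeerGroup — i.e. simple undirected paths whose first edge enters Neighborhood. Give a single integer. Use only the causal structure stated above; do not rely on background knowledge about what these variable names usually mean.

A backdoor path from Neighborhood to PeerGroup is any simple undirected path whose first edge points into Neighborhood (i.e. leaves Neighborhood via a parent).
Parents of Neighborhood: {ClassSize}.
Enumerating:
  P1: Neighborhood <- ClassSize -> Attendance <- Motivation -> PeerGroup
  P2: Neighborhood <- ClassSize -> Attendance -> SchoolQuality -> PeerGroup
  P3: Neighborhood <- ClassSize -> Attendance -> PeerGroup
  P4: Neighborhood <- ClassSize -> PeerGroup
That exhausts the simple backdoor paths. Count: 4.

4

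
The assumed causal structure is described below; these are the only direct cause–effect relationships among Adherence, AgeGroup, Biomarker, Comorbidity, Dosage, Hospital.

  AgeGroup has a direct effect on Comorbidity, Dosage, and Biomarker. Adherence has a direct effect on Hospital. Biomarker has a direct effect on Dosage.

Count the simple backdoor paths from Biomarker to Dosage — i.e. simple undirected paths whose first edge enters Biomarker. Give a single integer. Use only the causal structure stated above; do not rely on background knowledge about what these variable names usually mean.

1

A backdoor path from Biomarker to Dosage is any simple undirected path whose first edge points into Biomarker (i.e. leaves Biomarker via a parent).
Parents of Biomarker: {AgeGroup}.
Enumerating:
  P1: Biomarker <- AgeGroup -> Dosage
That exhausts the simple backdoor paths. Count: 1.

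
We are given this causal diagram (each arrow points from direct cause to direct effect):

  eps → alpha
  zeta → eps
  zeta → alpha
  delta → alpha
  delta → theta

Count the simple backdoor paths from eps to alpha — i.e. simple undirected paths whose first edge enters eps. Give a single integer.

1

A backdoor path from eps to alpha is any simple undirected path whose first edge points into eps (i.e. leaves eps via a parent).
Parents of eps: {zeta}.
Enumerating:
  P1: eps <- zeta -> alpha
That exhausts the simple backdoor paths. Count: 1.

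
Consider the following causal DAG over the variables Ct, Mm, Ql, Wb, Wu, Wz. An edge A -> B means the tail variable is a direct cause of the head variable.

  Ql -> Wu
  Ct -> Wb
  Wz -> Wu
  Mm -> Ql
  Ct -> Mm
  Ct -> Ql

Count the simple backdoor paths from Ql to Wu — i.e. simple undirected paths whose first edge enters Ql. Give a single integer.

A backdoor path from Ql to Wu is any simple undirected path whose first edge points into Ql (i.e. leaves Ql via a parent).
Parents of Ql: {Ct, Mm}.
No simple path from any parent of Ql reaches Wu without revisiting Ql, so there are no backdoor paths.

0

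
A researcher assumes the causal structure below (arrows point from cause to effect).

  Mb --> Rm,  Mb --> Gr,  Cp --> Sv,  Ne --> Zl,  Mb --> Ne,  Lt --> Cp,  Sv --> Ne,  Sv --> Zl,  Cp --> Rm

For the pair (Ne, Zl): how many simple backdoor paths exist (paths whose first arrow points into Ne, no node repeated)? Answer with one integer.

2

A backdoor path from Ne to Zl is any simple undirected path whose first edge points into Ne (i.e. leaves Ne via a parent).
Parents of Ne: {Mb, Sv}.
Enumerating:
  P1: Ne <- Mb -> Rm <- Cp -> Sv -> Zl
  P2: Ne <- Sv -> Zl
That exhausts the simple backdoor paths. Count: 2.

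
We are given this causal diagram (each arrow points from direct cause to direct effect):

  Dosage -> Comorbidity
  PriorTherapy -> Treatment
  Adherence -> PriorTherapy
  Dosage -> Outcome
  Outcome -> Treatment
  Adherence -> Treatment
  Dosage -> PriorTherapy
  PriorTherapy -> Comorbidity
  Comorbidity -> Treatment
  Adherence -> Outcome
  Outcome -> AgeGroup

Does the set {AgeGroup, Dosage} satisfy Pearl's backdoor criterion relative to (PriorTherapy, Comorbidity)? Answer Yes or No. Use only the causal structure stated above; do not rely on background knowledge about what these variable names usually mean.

Backdoor paths from PriorTherapy to Comorbidity (paths whose first edge points into PriorTherapy):
  P1: PriorTherapy <- Dosage -> Outcome <- Adherence -> Treatment <- Comorbidity
  P2: PriorTherapy <- Dosage -> Outcome -> Treatment <- Comorbidity
  P3: PriorTherapy <- Dosage -> Comorbidity
  P4: PriorTherapy <- Adherence -> Outcome <- Dosage -> Comorbidity
  P5: PriorTherapy <- Adherence -> Outcome -> Treatment <- Comorbidity
  P6: PriorTherapy <- Adherence -> Treatment <- Outcome <- Dosage -> Comorbidity
  P7: PriorTherapy <- Adherence -> Treatment <- Comorbidity
Condition 1 (no descendant of PriorTherapy in the set): holds — descendants of PriorTherapy are {Comorbidity, Treatment}; none are in {AgeGroup, Dosage}.
Condition 2 (every backdoor path blocked by {AgeGroup, Dosage}):
  P1: blocked at fork node Dosage ∈ conditioning set.
  P2: blocked at fork node Dosage ∈ conditioning set.
  P3: blocked at fork node Dosage ∈ conditioning set.
  P4: blocked at fork node Dosage ∈ conditioning set.
  P5: blocked at collider Treatment (neither it nor any descendant is in the conditioning set).
  P6: blocked at collider Treatment (neither it nor any descendant is in the conditioning set).
  P7: blocked at collider Treatment (neither it nor any descendant is in the conditioning set).
{AgeGroup, Dosage} satisfies the backdoor criterion.

Yes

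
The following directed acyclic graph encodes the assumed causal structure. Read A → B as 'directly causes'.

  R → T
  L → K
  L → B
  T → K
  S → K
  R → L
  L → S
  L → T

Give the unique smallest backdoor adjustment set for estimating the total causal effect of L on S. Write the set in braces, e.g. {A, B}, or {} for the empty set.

{}

Variables eligible for adjustment (non-descendants of L, excluding L and S): {R}.
Backdoor paths from L to S:
  P1: L <- R -> T -> K <- S
Each backdoor path contains an unconditioned collider, so every path is already blocked with the empty conditioning set:
  P1: blocked at collider K (neither it nor any descendant is in the conditioning set).
The empty set is therefore the unique smallest valid set.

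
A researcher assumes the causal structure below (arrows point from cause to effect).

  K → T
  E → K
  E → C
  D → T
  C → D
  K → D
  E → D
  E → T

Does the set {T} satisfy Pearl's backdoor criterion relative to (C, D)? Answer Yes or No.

No

Backdoor paths from C to D (paths whose first edge points into C):
  P1: C <- E -> K -> D
  P2: C <- E -> K -> T <- D
  P3: C <- E -> D
  P4: C <- E -> T <- K -> D
  P5: C <- E -> T <- D
Condition 1 (no descendant of C in the set): FAILS — T is a descendant of C.
Condition 2 (every backdoor path blocked by {T}):
  P1: open — no interior node is in the conditioning set.
  P2: open — collider(s) T are conditioned on (or have a conditioned descendant) and no non-collider on the path is in the set.
  P3: open — no interior node is in the conditioning set.
  P4: open — collider(s) T are conditioned on (or have a conditioned descendant) and no non-collider on the path is in the set.
  P5: open — collider(s) T are conditioned on (or have a conditioned descendant) and no non-collider on the path is in the set.
{T} does not satisfy the backdoor criterion.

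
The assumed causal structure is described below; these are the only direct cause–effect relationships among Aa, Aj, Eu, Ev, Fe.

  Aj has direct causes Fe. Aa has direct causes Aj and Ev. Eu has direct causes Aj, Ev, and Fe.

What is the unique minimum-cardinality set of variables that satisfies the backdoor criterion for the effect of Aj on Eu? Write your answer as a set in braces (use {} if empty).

Variables eligible for adjustment (non-descendants of Aj, excluding Aj and Eu): {Ev, Fe}.
Backdoor paths from Aj to Eu:
  P1: Aj <- Fe -> Eu
The empty set is not sufficient: P1 (Aj <- Fe -> Eu) has no collider blocking it and no conditioned non-collider, so it is open.
Try {Fe}:
  P1: blocked at fork node Fe ∈ conditioning set.
{Fe} contains no descendant of Aj and blocks every backdoor path.
No other singleton works — e.g. {Ev} leaves P1 open — so {Fe} is the unique smallest valid adjustment set.

{Fe}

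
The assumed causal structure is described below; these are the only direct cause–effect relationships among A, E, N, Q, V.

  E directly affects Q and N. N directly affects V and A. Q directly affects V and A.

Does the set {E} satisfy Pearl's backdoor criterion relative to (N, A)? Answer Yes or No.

Yes

Backdoor paths from N to A (paths whose first edge points into N):
  P1: N <- E -> Q -> A
Condition 1 (no descendant of N in the set): holds — descendants of N are {A, V}; none are in {E}.
Condition 2 (every backdoor path blocked by {E}):
  P1: blocked at fork node E ∈ conditioning set.
{E} satisfies the backdoor criterion.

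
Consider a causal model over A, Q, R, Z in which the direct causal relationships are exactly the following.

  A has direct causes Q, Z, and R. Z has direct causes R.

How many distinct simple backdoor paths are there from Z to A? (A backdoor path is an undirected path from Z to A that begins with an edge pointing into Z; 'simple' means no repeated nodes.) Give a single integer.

1

A backdoor path from Z to A is any simple undirected path whose first edge points into Z (i.e. leaves Z via a parent).
Parents of Z: {R}.
Enumerating:
  P1: Z <- R -> A
That exhausts the simple backdoor paths. Count: 1.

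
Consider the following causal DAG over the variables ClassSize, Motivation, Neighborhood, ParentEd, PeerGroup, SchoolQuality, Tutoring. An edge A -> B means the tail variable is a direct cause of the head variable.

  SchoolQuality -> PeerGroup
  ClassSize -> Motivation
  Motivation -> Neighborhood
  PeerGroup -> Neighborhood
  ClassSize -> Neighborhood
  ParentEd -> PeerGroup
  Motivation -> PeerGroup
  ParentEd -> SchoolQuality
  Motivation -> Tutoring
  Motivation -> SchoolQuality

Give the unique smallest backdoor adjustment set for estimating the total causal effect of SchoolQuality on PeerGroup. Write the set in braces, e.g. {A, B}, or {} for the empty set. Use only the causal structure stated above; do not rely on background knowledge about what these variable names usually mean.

{Motivation, ParentEd}

Variables eligible for adjustment (non-descendants of SchoolQuality, excluding SchoolQuality and PeerGroup): {ClassSize, Motivation, ParentEd, Tutoring}.
Backdoor paths from SchoolQuality to PeerGroup:
  P1: SchoolQuality <- Motivation <- ClassSize -> Neighborhood <- PeerGroup
  P2: SchoolQuality <- Motivation -> PeerGroup
  P3: SchoolQuality <- Motivation -> Neighborhood <- PeerGroup
  P4: SchoolQuality <- ParentEd -> PeerGroup
The empty set is not sufficient: P2 (SchoolQuality <- Motivation -> PeerGroup) has no collider blocking it and no conditioned non-collider, so it is open.
Try {Motivation, ParentEd}:
  P1: blocked at chain node Motivation ∈ conditioning set.
  P2: blocked at fork node Motivation ∈ conditioning set.
  P3: blocked at fork node Motivation ∈ conditioning set.
  P4: blocked at fork node ParentEd ∈ conditioning set.
{Motivation, ParentEd} contains no descendant of SchoolQuality and blocks every backdoor path.
Every element of {Motivation, ParentEd} is needed (dropping Motivation leaves P2 open; dropping ParentEd leaves P4 open), so no proper subset is valid.
Among all size-2 subsets of the eligible variables, only {Motivation, ParentEd} blocks every backdoor path, so it is the unique smallest valid adjustment set.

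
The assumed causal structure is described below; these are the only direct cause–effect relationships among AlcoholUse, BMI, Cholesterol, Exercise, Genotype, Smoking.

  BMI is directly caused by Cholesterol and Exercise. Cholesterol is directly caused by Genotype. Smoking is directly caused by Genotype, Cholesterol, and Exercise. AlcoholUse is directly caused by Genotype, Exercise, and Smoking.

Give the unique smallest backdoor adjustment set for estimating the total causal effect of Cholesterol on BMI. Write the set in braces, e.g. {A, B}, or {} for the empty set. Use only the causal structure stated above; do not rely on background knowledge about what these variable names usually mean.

{}

Variables eligible for adjustment (non-descendants of Cholesterol, excluding Cholesterol and BMI): {Exercise, Genotype}.
Backdoor paths from Cholesterol to BMI:
  P1: Cholesterol <- Genotype -> Smoking <- Exercise -> BMI
  P2: Cholesterol <- Genotype -> Smoking -> AlcoholUse <- Exercise -> BMI
  P3: Cholesterol <- Genotype -> AlcoholUse <- Exercise -> BMI
  P4: Cholesterol <- Genotype -> AlcoholUse <- Smoking <- Exercise -> BMI
Each backdoor path contains an unconditioned collider, so every path is already blocked with the empty conditioning set:
  P1: blocked at collider Smoking (neither it nor any descendant is in the conditioning set).
  P2: blocked at collider AlcoholUse (neither it nor any descendant is in the conditioning set).
  P3: blocked at collider AlcoholUse (neither it nor any descendant is in the conditioning set).
  P4: blocked at collider AlcoholUse (neither it nor any descendant is in the conditioning set).
The empty set is therefore the unique smallest valid set.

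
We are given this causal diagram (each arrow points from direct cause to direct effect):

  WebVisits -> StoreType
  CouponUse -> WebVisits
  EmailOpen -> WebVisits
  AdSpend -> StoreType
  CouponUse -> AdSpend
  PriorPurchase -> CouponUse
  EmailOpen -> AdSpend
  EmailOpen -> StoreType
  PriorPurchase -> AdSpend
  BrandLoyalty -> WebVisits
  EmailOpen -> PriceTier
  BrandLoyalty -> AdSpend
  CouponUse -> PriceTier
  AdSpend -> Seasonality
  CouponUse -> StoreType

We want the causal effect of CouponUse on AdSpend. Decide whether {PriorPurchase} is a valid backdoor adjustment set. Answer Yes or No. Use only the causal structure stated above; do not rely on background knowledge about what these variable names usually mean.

Backdoor paths from CouponUse to AdSpend (paths whose first edge points into CouponUse):
  P1: CouponUse <- PriorPurchase -> AdSpend
Condition 1 (no descendant of CouponUse in the set): holds — descendants of CouponUse are {AdSpend, PriceTier, Seasonality, StoreType, WebVisits}; none are in {PriorPurchase}.
Condition 2 (every backdoor path blocked by {PriorPurchase}):
  P1: blocked at fork node PriorPurchase ∈ conditioning set.
{PriorPurchase} satisfies the backdoor criterion.

Yes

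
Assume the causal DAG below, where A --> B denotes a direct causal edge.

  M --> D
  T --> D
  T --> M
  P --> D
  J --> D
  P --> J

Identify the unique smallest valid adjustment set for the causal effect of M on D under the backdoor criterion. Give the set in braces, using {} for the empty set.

{T}

Variables eligible for adjustment (non-descendants of M, excluding M and D): {J, P, T}.
Backdoor paths from M to D:
  P1: M <- T -> D
The empty set is not sufficient: P1 (M <- T -> D) has no collider blocking it and no conditioned non-collider, so it is open.
Try {T}:
  P1: blocked at fork node T ∈ conditioning set.
{T} contains no descendant of M and blocks every backdoor path.
No other singleton works — e.g. {P} leaves P1 open — so {T} is the unique smallest valid adjustment set.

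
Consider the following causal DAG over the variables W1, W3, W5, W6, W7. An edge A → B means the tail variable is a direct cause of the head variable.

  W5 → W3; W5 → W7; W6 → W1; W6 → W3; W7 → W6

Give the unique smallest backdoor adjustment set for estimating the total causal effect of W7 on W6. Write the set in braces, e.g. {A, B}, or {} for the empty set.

Variables eligible for adjustment (non-descendants of W7, excluding W7 and W6): {W5}.
Backdoor paths from W7 to W6:
  P1: W7 <- W5 -> W3 <- W6
Each backdoor path contains an unconditioned collider, so every path is already blocked with the empty conditioning set:
  P1: blocked at collider W3 (neither it nor any descendant is in the conditioning set).
The empty set is therefore the unique smallest valid set.

{}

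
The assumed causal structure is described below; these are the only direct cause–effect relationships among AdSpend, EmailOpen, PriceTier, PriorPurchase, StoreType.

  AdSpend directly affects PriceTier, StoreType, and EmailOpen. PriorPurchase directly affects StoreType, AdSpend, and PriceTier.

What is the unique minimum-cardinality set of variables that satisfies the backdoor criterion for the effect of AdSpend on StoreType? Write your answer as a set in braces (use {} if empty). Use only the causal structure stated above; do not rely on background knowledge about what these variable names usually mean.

{PriorPurchase}

Variables eligible for adjustment (non-descendants of AdSpend, excluding AdSpend and StoreType): {PriorPurchase}.
Backdoor paths from AdSpend to StoreType:
  P1: AdSpend <- PriorPurchase -> StoreType
The empty set is not sufficient: P1 (AdSpend <- PriorPurchase -> StoreType) has no collider blocking it and no conditioned non-collider, so it is open.
Try {PriorPurchase}:
  P1: blocked at fork node PriorPurchase ∈ conditioning set.
{PriorPurchase} contains no descendant of AdSpend and blocks every backdoor path.
{PriorPurchase} is the unique smallest valid adjustment set.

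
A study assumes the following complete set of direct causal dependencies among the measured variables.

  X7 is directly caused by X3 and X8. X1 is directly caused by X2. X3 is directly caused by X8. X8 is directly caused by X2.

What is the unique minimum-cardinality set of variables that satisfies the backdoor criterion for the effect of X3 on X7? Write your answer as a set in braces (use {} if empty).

Variables eligible for adjustment (non-descendants of X3, excluding X3 and X7): {X1, X2, X8}.
Backdoor paths from X3 to X7:
  P1: X3 <- X8 -> X7
The empty set is not sufficient: P1 (X3 <- X8 -> X7) has no collider blocking it and no conditioned non-collider, so it is open.
Try {X8}:
  P1: blocked at fork node X8 ∈ conditioning set.
{X8} contains no descendant of X3 and blocks every backdoor path.
No other singleton works — e.g. {X2} leaves P1 open — so {X8} is the unique smallest valid adjustment set.

{X8}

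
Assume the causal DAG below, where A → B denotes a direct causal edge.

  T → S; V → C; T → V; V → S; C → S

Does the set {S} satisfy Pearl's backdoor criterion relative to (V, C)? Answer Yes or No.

No

Backdoor paths from V to C (paths whose first edge points into V):
  P1: V <- T -> S <- C
Condition 1 (no descendant of V in the set): FAILS — S is a descendant of V.
Condition 2 (every backdoor path blocked by {S}):
  P1: open — collider(s) S are conditioned on (or have a conditioned descendant) and no non-collider on the path is in the set.
{S} does not satisfy the backdoor criterion.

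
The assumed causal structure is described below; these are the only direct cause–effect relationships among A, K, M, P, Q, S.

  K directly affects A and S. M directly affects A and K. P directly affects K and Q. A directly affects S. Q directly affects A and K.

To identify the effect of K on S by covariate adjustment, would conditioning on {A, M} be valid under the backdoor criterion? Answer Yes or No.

No

Backdoor paths from K to S (paths whose first edge points into K):
  P1: K <- P -> Q -> A -> S
  P2: K <- Q -> A -> S
  P3: K <- M -> A -> S
Condition 1 (no descendant of K in the set): FAILS — A is a descendant of K.
Condition 2 (every backdoor path blocked by {A, M}):
  P1: blocked at chain node A ∈ conditioning set.
  P2: blocked at chain node A ∈ conditioning set.
  P3: blocked at fork node M ∈ conditioning set.
{A, M} does not satisfy the backdoor criterion.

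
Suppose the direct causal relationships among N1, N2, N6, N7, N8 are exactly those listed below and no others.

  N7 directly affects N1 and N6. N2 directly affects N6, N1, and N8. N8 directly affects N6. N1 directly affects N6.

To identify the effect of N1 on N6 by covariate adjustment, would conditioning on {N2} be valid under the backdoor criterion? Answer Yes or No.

No

Backdoor paths from N1 to N6 (paths whose first edge points into N1):
  P1: N1 <- N2 -> N8 -> N6
  P2: N1 <- N2 -> N6
  P3: N1 <- N7 -> N6
Condition 1 (no descendant of N1 in the set): holds — descendants of N1 are {N6}; none are in {N2}.
Condition 2 (every backdoor path blocked by {N2}):
  P1: blocked at fork node N2 ∈ conditioning set.
  P2: blocked at fork node N2 ∈ conditioning set.
  P3: open — no interior node is in the conditioning set.
{N2} does not satisfy the backdoor criterion.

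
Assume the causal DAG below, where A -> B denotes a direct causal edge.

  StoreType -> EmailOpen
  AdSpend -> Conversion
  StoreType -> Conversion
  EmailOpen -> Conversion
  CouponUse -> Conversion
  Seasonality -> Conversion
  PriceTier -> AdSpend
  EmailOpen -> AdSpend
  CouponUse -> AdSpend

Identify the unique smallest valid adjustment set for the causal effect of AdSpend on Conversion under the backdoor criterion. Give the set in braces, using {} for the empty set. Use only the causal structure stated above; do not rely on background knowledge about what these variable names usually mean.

{CouponUse, EmailOpen}

Variables eligible for adjustment (non-descendants of AdSpend, excluding AdSpend and Conversion): {CouponUse, EmailOpen, PriceTier, Seasonality, StoreType}.
Backdoor paths from AdSpend to Conversion:
  P1: AdSpend <- CouponUse -> Conversion
  P2: AdSpend <- EmailOpen <- StoreType -> Conversion
  P3: AdSpend <- EmailOpen -> Conversion
The empty set is not sufficient: P1 (AdSpend <- CouponUse -> Conversion) has no collider blocking it and no conditioned non-collider, so it is open.
Try {CouponUse, EmailOpen}:
  P1: blocked at fork node CouponUse ∈ conditioning set.
  P2: blocked at chain node EmailOpen ∈ conditioning set.
  P3: blocked at fork node EmailOpen ∈ conditioning set.
{CouponUse, EmailOpen} contains no descendant of AdSpend and blocks every backdoor path.
Every element of {CouponUse, EmailOpen} is needed (dropping CouponUse leaves P1 open; dropping EmailOpen leaves P2 open), so no proper subset is valid.
Among all size-2 subsets of the eligible variables, only {CouponUse, EmailOpen} blocks every backdoor path, so it is the unique smallest valid adjustment set.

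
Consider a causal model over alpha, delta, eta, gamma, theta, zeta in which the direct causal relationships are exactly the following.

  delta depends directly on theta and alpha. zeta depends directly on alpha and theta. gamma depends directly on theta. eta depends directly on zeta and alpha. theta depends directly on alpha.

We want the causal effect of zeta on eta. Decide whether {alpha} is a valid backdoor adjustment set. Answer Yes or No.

Yes

Backdoor paths from zeta to eta (paths whose first edge points into zeta):
  P1: zeta <- alpha -> eta
  P2: zeta <- theta <- alpha -> eta
  P3: zeta <- theta -> delta <- alpha -> eta
Condition 1 (no descendant of zeta in the set): holds — descendants of zeta are {eta}; none are in {alpha}.
Condition 2 (every backdoor path blocked by {alpha}):
  P1: blocked at fork node alpha ∈ conditioning set.
  P2: blocked at fork node alpha ∈ conditioning set.
  P3: blocked at collider delta (neither it nor any descendant is in the conditioning set).
{alpha} satisfies the backdoor criterion.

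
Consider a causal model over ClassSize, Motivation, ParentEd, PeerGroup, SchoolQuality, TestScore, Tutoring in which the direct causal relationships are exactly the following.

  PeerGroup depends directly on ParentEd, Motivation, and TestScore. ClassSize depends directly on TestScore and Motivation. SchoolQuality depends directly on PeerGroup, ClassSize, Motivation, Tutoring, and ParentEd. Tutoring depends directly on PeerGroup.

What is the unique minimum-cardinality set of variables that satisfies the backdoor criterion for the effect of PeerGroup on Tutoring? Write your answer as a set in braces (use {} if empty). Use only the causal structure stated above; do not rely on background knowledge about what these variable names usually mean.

Variables eligible for adjustment (non-descendants of PeerGroup, excluding PeerGroup and Tutoring): {ClassSize, Motivation, ParentEd, TestScore}.
Backdoor paths from PeerGroup to Tutoring:
  P1: PeerGroup <- Motivation -> ClassSize -> SchoolQuality <- Tutoring
  P2: PeerGroup <- Motivation -> SchoolQuality <- Tutoring
  P3: PeerGroup <- TestScore -> ClassSize <- Motivation -> SchoolQuality <- Tutoring
  P4: PeerGroup <- TestScore -> ClassSize -> SchoolQuality <- Tutoring
  P5: PeerGroup <- ParentEd -> SchoolQuality <- Tutoring
Each backdoor path contains an unconditioned collider, so every path is already blocked with the empty conditioning set:
  P1: blocked at collider SchoolQuality (neither it nor any descendant is in the conditioning set).
  P2: blocked at collider SchoolQuality (neither it nor any descendant is in the conditioning set).
  P3: blocked at collider ClassSize (neither it nor any descendant is in the conditioning set).
  P4: blocked at collider SchoolQuality (neither it nor any descendant is in the conditioning set).
  P5: blocked at collider SchoolQuality (neither it nor any descendant is in the conditioning set).
The empty set is therefore the unique smallest valid set.

{}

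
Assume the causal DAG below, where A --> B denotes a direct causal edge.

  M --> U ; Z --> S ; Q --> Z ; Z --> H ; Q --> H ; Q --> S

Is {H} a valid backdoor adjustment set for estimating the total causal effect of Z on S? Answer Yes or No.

Backdoor paths from Z to S (paths whose first edge points into Z):
  P1: Z <- Q -> S
Condition 1 (no descendant of Z in the set): FAILS — H is a descendant of Z.
Condition 2 (every backdoor path blocked by {H}):
  P1: open — no interior node is in the conditioning set.
{H} does not satisfy the backdoor criterion.

No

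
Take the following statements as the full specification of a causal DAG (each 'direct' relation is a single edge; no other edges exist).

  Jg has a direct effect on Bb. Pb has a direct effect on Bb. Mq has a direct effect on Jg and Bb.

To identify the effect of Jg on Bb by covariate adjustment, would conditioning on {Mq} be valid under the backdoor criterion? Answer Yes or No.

Backdoor paths from Jg to Bb (paths whose first edge points into Jg):
  P1: Jg <- Mq -> Bb
Condition 1 (no descendant of Jg in the set): holds — descendants of Jg are {Bb}; none are in {Mq}.
Condition 2 (every backdoor path blocked by {Mq}):
  P1: blocked at fork node Mq ∈ conditioning set.
{Mq} satisfies the backdoor criterion.

Yes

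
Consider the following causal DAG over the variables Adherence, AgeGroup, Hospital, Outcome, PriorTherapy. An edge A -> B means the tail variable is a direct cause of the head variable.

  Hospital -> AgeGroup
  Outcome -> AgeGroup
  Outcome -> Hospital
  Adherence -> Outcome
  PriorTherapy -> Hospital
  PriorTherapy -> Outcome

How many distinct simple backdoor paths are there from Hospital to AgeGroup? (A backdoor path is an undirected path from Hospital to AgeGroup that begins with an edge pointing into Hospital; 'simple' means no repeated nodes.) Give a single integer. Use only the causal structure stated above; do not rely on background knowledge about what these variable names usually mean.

2

A backdoor path from Hospital to AgeGroup is any simple undirected path whose first edge points into Hospital (i.e. leaves Hospital via a parent).
Parents of Hospital: {Outcome, PriorTherapy}.
Enumerating:
  P1: Hospital <- PriorTherapy -> Outcome -> AgeGroup
  P2: Hospital <- Outcome -> AgeGroup
That exhausts the simple backdoor paths. Count: 2.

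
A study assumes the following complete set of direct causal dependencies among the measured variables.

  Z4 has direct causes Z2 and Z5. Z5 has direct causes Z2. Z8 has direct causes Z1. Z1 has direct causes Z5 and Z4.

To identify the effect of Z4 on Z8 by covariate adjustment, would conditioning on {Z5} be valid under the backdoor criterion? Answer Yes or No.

Backdoor paths from Z4 to Z8 (paths whose first edge points into Z4):
  P1: Z4 <- Z2 -> Z5 -> Z1 -> Z8
  P2: Z4 <- Z5 -> Z1 -> Z8
Condition 1 (no descendant of Z4 in the set): holds — descendants of Z4 are {Z1, Z8}; none are in {Z5}.
Condition 2 (every backdoor path blocked by {Z5}):
  P1: blocked at chain node Z5 ∈ conditioning set.
  P2: blocked at fork node Z5 ∈ conditioning set.
{Z5} satisfies the backdoor criterion.

Yes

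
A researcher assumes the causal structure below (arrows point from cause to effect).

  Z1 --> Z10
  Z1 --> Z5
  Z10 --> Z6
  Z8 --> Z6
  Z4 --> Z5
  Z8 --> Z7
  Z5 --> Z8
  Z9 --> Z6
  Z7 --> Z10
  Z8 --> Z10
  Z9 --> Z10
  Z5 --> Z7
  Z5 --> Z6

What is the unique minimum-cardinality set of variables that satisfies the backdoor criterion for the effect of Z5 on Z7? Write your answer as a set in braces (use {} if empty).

Variables eligible for adjustment (non-descendants of Z5, excluding Z5 and Z7): {Z1, Z4, Z9}.
Backdoor paths from Z5 to Z7:
  P1: Z5 <- Z1 -> Z10 <- Z8 -> Z7
  P2: Z5 <- Z1 -> Z10 <- Z9 -> Z6 <- Z8 -> Z7
  P3: Z5 <- Z1 -> Z10 <- Z7
  P4: Z5 <- Z1 -> Z10 -> Z6 <- Z8 -> Z7
Each backdoor path contains an unconditioned collider, so every path is already blocked with the empty conditioning set:
  P1: blocked at collider Z10 (neither it nor any descendant is in the conditioning set).
  P2: blocked at collider Z10 (neither it nor any descendant is in the conditioning set).
  P3: blocked at collider Z10 (neither it nor any descendant is in the conditioning set).
  P4: blocked at collider Z6 (neither it nor any descendant is in the conditioning set).
The empty set is therefore the unique smallest valid set.

{}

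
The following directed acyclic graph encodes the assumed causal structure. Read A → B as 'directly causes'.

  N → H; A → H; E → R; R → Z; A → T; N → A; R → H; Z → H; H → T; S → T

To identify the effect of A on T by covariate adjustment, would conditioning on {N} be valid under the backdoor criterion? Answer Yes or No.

Yes

Backdoor paths from A to T (paths whose first edge points into A):
  P1: A <- N -> H -> T
Condition 1 (no descendant of A in the set): holds — descendants of A are {H, T}; none are in {N}.
Condition 2 (every backdoor path blocked by {N}):
  P1: blocked at fork node N ∈ conditioning set.
{N} satisfies the backdoor criterion.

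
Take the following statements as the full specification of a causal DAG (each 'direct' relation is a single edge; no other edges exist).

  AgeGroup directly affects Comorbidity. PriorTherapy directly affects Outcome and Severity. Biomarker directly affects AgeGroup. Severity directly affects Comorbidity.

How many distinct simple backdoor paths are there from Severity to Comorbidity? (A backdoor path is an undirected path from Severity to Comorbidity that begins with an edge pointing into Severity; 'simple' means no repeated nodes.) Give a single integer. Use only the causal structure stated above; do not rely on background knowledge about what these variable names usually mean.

A backdoor path from Severity to Comorbidity is any simple undirected path whose first edge points into Severity (i.e. leaves Severity via a parent).
Parents of Severity: {PriorTherapy}.
No simple path from any parent of Severity reaches Comorbidity without revisiting Severity, so there are no backdoor paths.

0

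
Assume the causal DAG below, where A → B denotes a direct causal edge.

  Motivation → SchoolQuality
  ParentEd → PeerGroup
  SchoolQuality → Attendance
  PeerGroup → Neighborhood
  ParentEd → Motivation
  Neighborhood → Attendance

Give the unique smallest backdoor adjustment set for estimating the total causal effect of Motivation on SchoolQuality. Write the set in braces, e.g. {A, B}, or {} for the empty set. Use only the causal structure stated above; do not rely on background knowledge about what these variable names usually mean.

{}

Variables eligible for adjustment (non-descendants of Motivation, excluding Motivation and SchoolQuality): {Neighborhood, ParentEd, PeerGroup}.
Backdoor paths from Motivation to SchoolQuality:
  P1: Motivation <- ParentEd -> PeerGroup -> Neighborhood -> Attendance <- SchoolQuality
Each backdoor path contains an unconditioned collider, so every path is already blocked with the empty conditioning set:
  P1: blocked at collider Attendance (neither it nor any descendant is in the conditioning set).
The empty set is therefore the unique smallest valid set.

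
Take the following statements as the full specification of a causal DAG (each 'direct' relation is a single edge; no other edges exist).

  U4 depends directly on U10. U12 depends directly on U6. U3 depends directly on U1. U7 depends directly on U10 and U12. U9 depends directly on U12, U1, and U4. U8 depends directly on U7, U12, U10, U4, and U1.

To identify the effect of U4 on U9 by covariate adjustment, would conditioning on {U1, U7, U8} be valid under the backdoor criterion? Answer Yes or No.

No

Backdoor paths from U4 to U9 (paths whose first edge points into U4):
  P1: U4 <- U10 -> U7 <- U12 -> U8 <- U1 -> U9
  P2: U4 <- U10 -> U7 <- U12 -> U9
  P3: U4 <- U10 -> U7 -> U8 <- U1 -> U9
  P4: U4 <- U10 -> U7 -> U8 <- U12 -> U9
  P5: U4 <- U10 -> U8 <- U1 -> U9
  P6: U4 <- U10 -> U8 <- U12 -> U9
  P7: U4 <- U10 -> U8 <- U7 <- U12 -> U9
Condition 1 (no descendant of U4 in the set): FAILS — U8 is a descendant of U4.
Condition 2 (every backdoor path blocked by {U1, U7, U8}):
  P1: blocked at fork node U1 ∈ conditioning set.
  P2: open — collider(s) U7 are conditioned on (or have a conditioned descendant) and no non-collider on the path is in the set.
  P3: blocked at chain node U7 ∈ conditioning set.
  P4: blocked at chain node U7 ∈ conditioning set.
  P5: blocked at fork node U1 ∈ conditioning set.
  P6: open — collider(s) U8 are conditioned on (or have a conditioned descendant) and no non-collider on the path is in the set.
  P7: blocked at chain node U7 ∈ conditioning set.
{U1, U7, U8} does not satisfy the backdoor criterion.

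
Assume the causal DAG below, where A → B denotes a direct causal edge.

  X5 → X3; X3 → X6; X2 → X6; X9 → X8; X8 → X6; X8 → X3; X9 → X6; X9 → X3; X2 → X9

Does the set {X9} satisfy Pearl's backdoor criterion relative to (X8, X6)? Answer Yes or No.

Backdoor paths from X8 to X6 (paths whose first edge points into X8):
  P1: X8 <- X9 <- X2 -> X6
  P2: X8 <- X9 -> X3 -> X6
  P3: X8 <- X9 -> X6
Condition 1 (no descendant of X8 in the set): holds — descendants of X8 are {X3, X6}; none are in {X9}.
Condition 2 (every backdoor path blocked by {X9}):
  P1: blocked at chain node X9 ∈ conditioning set.
  P2: blocked at fork node X9 ∈ conditioning set.
  P3: blocked at fork node X9 ∈ conditioning set.
{X9} satisfies the backdoor criterion.

Yes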